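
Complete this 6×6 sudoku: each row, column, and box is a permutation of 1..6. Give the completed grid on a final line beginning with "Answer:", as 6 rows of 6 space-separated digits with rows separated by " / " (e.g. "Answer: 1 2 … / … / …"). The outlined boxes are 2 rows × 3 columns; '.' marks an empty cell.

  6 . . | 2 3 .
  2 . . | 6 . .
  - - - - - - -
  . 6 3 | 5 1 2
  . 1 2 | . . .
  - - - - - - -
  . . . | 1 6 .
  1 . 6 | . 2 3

Step 1. [r6c2∈{4,5}] r6c2 is the only open cell in row 6 admitting 5 ⇒ r6c2=5.
Step 2. [r5c3∈{4}] r5c3 is down to just 4 ⇒ r5c3=4.
Step 3. [r2c5∈{4,5}] col 5 places 5 nowhere but r2c5, so r2c5=5.
Step 4. [r4c5∈{4}] only 4 remains possible at r4c5, so r4c5=4.
Step 5. [r2c2∈{3,4}] r2c2 is the only open cell in row 2 admitting 3 ⇒ r2c2=3.
Step 6. [r2c6∈{1,4}] across row 2, 4 lands solely at r2c6. So r2c6=4.
Step 7. [r2c3∈{1}] r2c3 has the single candidate 1, so r2c3=1.
Step 8. [r5c1∈{3}] nothing but 3 survives at r5c1, so r5c1=3.
Step 9. [r1c3∈{5}] r1c3's peers cover all but 5. So r1c3=5.
Step 10. [r1c2∈{4}] r1c2 is down to just 4. So r1c2=4.
Step 11. [r5c6∈{5}] nothing but 5 survives at r5c6. So r5c6=5.
Step 12. [r4c4∈{3}] r4c4 has the single candidate 3, so r4c4=3.
Step 13. [r4c1∈{5}] r4c1 is down to just 5, so r4c1=5.
Step 14. [r4c6∈{6}] only 6 remains possible at r4c6. So r4c6=6.
Step 15. [r5c2∈{2}] only 2 remains possible at r5c2 ⇒ r5c2=2.
Step 16. [r6c4∈{4}] r6c4 is down to just 4 ⇒ r6c4=4.
Step 17. [r1c6∈{1}] only 1 remains possible at r1c6 ⇒ r1c6=1.
Step 18. [r3c1∈{4}] r3c1's peers cover all but 4, so r3c1=4.

Answer: 6 4 5 2 3 1 / 2 3 1 6 5 4 / 4 6 3 5 1 2 / 5 1 2 3 4 6 / 3 2 4 1 6 5 / 1 5 6 4 2 3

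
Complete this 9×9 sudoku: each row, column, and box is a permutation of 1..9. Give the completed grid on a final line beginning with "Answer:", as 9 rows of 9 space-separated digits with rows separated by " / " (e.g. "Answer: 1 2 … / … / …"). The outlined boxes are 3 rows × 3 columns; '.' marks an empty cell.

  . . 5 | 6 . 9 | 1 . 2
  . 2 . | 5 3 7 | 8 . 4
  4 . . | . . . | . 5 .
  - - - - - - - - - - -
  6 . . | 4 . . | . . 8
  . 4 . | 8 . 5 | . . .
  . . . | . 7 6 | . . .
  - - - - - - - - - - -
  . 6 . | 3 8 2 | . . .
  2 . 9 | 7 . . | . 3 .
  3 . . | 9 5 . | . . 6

Step 1. [r1c8∈{7}] only 7 remains possible at r1c8 ⇒ r1c8=7.
Step 2. [r8c2∈{1,5,8}] r8c2 is the only open cell in row 8 admitting 8 ⇒ r8c2=8.
Step 3. [r7c1∈{1,5,7}] 5 has one home in box 7: r7c1 ⇒ r7c1=5.
Step 4. [r5c1∈{1,7,9}] col 1 places 7 nowhere but r5c1 ⇒ r5c1=7.
Step 5. [r4c7∈{2,3,5,7,9}] row 4 places 7 nowhere but r4c7, so r4c7=7.
Step 6. [r4c2∈{1,3,5,9}] across row 4, 5 lands solely at r4c2. So r4c2=5.
Step 7. [r7c9∈{1,7,9}] 7 has one home in col 9: r7c9 ⇒ r7c9=7.
Step 8. [r1c2∈{3}] r1c2 has the single candidate 3. So r1c2=3.
Step 9. [r9c8∈{1,2,4,8}] r9c8 is the only open cell in row 9 admitting 8, so r9c8=8.
Step 10. [r9c7∈{2,4}] row 9 places 2 nowhere but r9c7. So r9c7=2.
Step 11. [r4c6∈{1,3}] 3 has one home in col 6: r4c6. So r4c6=3.
Step 12. [r8c5∈{1,4,6}] in row 8, 6 fits only at r8c5. So r8c5=6.
Step 13. [r3c6∈{1,8}] across col 6, 8 lands solely at r3c6. So r3c6=8.
Step 14. [r6c3∈{1,2,3,8}] in col 3, 8 fits only at r6c3. So r6c3=8.
Step 15. [r5c3∈{1,2,3}] col 3 places 3 nowhere but r5c3 ⇒ r5c3=3.
Step 16. [r4c3∈{1,2}] in col 3, 2 fits only at r4c3 ⇒ r4c3=2.
Step 17. [r5c8∈{1,2,6,9}] the pair r4c8,r5c9 in box 6 locks {1,9} between them. So r5c8≠1.
Step 18. [r6c9∈{1,3,5,9}] row 6 has a naked pair {1,9} at r6c1 and r6c2 ⇒ r6c9≠1.
Step 19. [r6c8∈{1,2,4,9}] row 6 has a naked pair {1,9} at r6c1 and r6c2. So r6c8≠9.
Step 20. [r6c7∈{3,4,5,9}] the pair r6c1,r6c2 in row 6 locks {1,9} between them ⇒ r6c7≠9.
Step 21. [r6c8∈{1,2,4}] r6c1 and r6c2 in row 6 both hold exactly {1,9}; those values are spoken for, so r6c8≠1.
Step 22. [r3c3∈{1,6,7}] the pair r3c4,r3c5 in row 3 locks {1,2} between them, so r3c3≠1.
Step 23. [r5c8∈{2,6,9}] the pair r4c8,r5c9 in box 6 locks {1,9} between them, so r5c8≠9.
Step 24. [r5c7∈{6,9}] r4c8 and r5c9 in box 6 both hold exactly {1,9}; those values are spoken for. So r5c7≠9.
Step 25. [r5c7∈{6}] r5c7's peers cover all but 6. So r5c7=6.
Step 26. [r3c3∈{6,7}] across row 3, 6 lands solely at r3c3 ⇒ r3c3=6.
Step 27. [r2c3∈{1}] r2c3's peers cover all but 1. So r2c3=1.
Step 28. [r7c8∈{1,4,9}] across row 7, 1 lands solely at r7c8 ⇒ r7c8=1.
Step 29. [r4c5∈{1,9}] in row 4, 1 fits only at r4c5, so r4c5=1.
Step 30. [r4c8∈{9}] only 9 remains possible at r4c8. So r4c8=9.
Step 31. [r9c2∈{1,7}] box 7 places 1 nowhere but r9c2. So r9c2=1.
Step 32. [r3c9∈{3,9}] r3c9 is the only open cell in col 9 admitting 9, so r3c9=9.
Step 33. [r6c4∈{2}] r6c4's peers cover all but 2 ⇒ r6c4=2.
Step 34. [r8c9∈{5}] nothing but 5 survives at r8c9 ⇒ r8c9=5.
Step 35. [r8c7∈{4}] r8c7 has the single candidate 4, so r8c7=4.
Step 36. [r9c6∈{4}] nothing but 4 survives at r9c6. So r9c6=4.
Step 37. [r6c9∈{3}] nothing but 3 survives at r6c9 ⇒ r6c9=3.
Step 38. [r6c1∈{1,9}] r6c1 is the only open cell in row 6 admitting 1. So r6c1=1.
Step 39. [r2c1∈{9}] r2c1 has the single candidate 9. So r2c1=9.
Step 40. [r5c9∈{1}] nothing but 1 survives at r5c9, so r5c9=1.
Step 41. [r1c5∈{4}] nothing but 4 survives at r1c5 ⇒ r1c5=4.
Step 42. [r5c5∈{9}] r5c5 is down to just 9. So r5c5=9.
Step 43. [r7c7∈{9}] r7c7 is down to just 9. So r7c7=9.
Step 44. [r3c4∈{1}] r3c4 has the single candidate 1, so r3c4=1.
Step 45. [r3c7∈{3}] nothing but 3 survives at r3c7 ⇒ r3c7=3.
Step 46. [r3c5∈{2}] r3c5 has the single candidate 2, so r3c5=2.
Step 47. [r9c3∈{7}] r9c3 is down to just 7 ⇒ r9c3=7.
Step 48. [r6c2∈{9}] nothing but 9 survives at r6c2. So r6c2=9.
Step 49. [r5c8∈{2}] r5c8 is down to just 2 ⇒ r5c8=2.
Step 50. [r1c1∈{8}] r1c1's peers cover all but 8. So r1c1=8.
Step 51. [r6c7∈{5}] r6c7 is down to just 5 ⇒ r6c7=5.
Step 52. [r8c6∈{1}] r8c6 has the single candidate 1 ⇒ r8c6=1.
Step 53. [r3c2∈{7}] r3c2 is down to just 7, so r3c2=7.
Step 54. [r6c8∈{4}] r6c8 is down to just 4 ⇒ r6c8=4.
Step 55. [r7c3∈{4}] r7c3 has the single candidate 4. So r7c3=4.
Step 56. [r2c8∈{6}] r2c8 is down to just 6 ⇒ r2c8=6.

Answer: 8 3 5 6 4 9 1 7 2 / 9 2 1 5 3 7 8 6 4 / 4 7 6 1 2 8 3 5 9 / 6 5 2 4 1 3 7 9 8 / 7 4 3 8 9 5 6 2 1 / 1 9 8 2 7 6 5 4 3 / 5 6 4 3 8 2 9 1 7 / 2 8 9 7 6 1 4 3 5 / 3 1 7 9 5 4 2 8 6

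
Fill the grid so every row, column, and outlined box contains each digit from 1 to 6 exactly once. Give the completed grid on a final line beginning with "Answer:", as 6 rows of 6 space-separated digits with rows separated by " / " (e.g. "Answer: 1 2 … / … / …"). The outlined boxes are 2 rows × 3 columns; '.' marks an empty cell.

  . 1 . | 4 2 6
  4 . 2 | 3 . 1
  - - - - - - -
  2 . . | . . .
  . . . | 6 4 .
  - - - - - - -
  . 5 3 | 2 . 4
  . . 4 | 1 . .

Step 1. [r3c4∈{5}] r3c4 has the single candidate 5. So r3c4=5.
Step 2. [r3c6∈{3}] r3c6 has the single candidate 3. So r3c6=3.
Step 3. [r6c1∈{6}] nothing but 6 survives at r6c1. So r6c1=6.
Step 4. [r3c3∈{1,6}] across col 3, 6 lands solely at r3c3 ⇒ r3c3=6.
Step 5. [r1c1∈{3,5}] 3 has one home in row 1: r1c1, so r1c1=3.
Step 6. [r4c1∈{1,5}] 5 has one home in col 1: r4c1 ⇒ r4c1=5.
Step 7. [r6c5∈{3,5}] row 6 places 3 nowhere but r6c5 ⇒ r6c5=3.
Step 8. [r4c2∈{3}] nothing but 3 survives at r4c2, so r4c2=3.
Step 9. [r4c3∈{1}] r4c3's peers cover all but 1, so r4c3=1.
Step 10. [r3c5∈{1}] r3c5's peers cover all but 1, so r3c5=1.
Step 11. [r3c2∈{4}] r3c2 has the single candidate 4, so r3c2=4.
Step 12. [r6c2∈{2}] r6c2 is down to just 2 ⇒ r6c2=2.
Step 13. [r2c2∈{6}] only 6 remains possible at r2c2, so r2c2=6.
Step 14. [r1c3∈{5}] r1c3's peers cover all but 5, so r1c3=5.
Step 15. [r4c6∈{2}] r4c6 has the single candidate 2 ⇒ r4c6=2.
Step 16. [r2c5∈{5}] r2c5 is down to just 5 ⇒ r2c5=5.
Step 17. [r5c5∈{6}] r5c5 is down to just 6. So r5c5=6.
Step 18. [r5c1∈{1}] nothing but 1 survives at r5c1 ⇒ r5c1=1.
Step 19. [r6c6∈{5}] only 5 remains possible at r6c6 ⇒ r6c6=5.

Answer: 3 1 5 4 2 6 / 4 6 2 3 5 1 / 2 4 6 5 1 3 / 5 3 1 6 4 2 / 1 5 3 2 6 4 / 6 2 4 1 3 5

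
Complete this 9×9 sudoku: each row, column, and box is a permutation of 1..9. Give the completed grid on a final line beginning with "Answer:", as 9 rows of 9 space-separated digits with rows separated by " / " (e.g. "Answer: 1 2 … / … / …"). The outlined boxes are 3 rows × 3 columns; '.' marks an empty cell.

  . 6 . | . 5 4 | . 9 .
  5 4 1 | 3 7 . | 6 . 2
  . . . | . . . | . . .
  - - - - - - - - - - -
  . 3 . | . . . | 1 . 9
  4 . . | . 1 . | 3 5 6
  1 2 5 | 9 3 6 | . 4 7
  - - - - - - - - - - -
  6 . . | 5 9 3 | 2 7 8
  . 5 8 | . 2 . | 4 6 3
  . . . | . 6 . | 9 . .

Step 1. [r3c5∈{8}] only 8 remains possible at r3c5, so r3c5=8.
Step 2. [r5c2∈{7,8,9}] in col 2, 8 fits only at r5c2, so r5c2=8.
Step 3. [r4c1∈{7}] nothing but 7 survives at r4c1 ⇒ r4c1=7.
Step 4. [r9c8∈{1}] nothing but 1 survives at r9c8, so r9c8=1.
Step 5. [r9c4∈{4,7,8}] across box 8, 4 lands solely at r9c4. So r9c4=4.
Step 6. [r3c2∈{7,9}] 9 has one home in col 2: r3c2. So r3c2=9.
Step 7. [r4c4∈{2,8}] in col 4, 8 fits only at r4c4. So r4c4=8.
Step 8. [r1c1∈{2,3,8}] across col 1, 8 lands solely at r1c1. So r1c1=8.
Step 9. [r1c3∈{2,3,7}] r1c3 is the only open cell in row 1 admitting 3. So r1c3=3.
Step 10. [r1c4∈{1,2}] row 1 places 2 nowhere but r1c4. So r1c4=2.
Step 11. [r3c3∈{2,7}] r3c3 is the only open cell in box 1 admitting 7 ⇒ r3c3=7.
Step 12. [r3c6∈{1}] r3c6 has the single candidate 1. So r3c6=1.
Step 13. [r8c6∈{7}] r8c6 is down to just 7, so r8c6=7.
Step 14. [r9c3∈{2}] r9c3 is down to just 2, so r9c3=2.
Step 15. [r5c6∈{2}] r5c6's peers cover all but 2. So r5c6=2.
Step 16. [r9c9∈{5}] nothing but 5 survives at r9c9. So r9c9=5.
Step 17. [r1c9∈{1}] r1c9's peers cover all but 1 ⇒ r1c9=1.
Step 18. [r2c8∈{8}] r2c8 has the single candidate 8, so r2c8=8.
Step 19. [r8c4∈{1}] r8c4's peers cover all but 1 ⇒ r8c4=1.
Step 20. [r8c1∈{9}] r8c1 is down to just 9, so r8c1=9.
Step 21. [r4c5∈{4}] r4c5 is down to just 4 ⇒ r4c5=4.
Step 22. [r4c8∈{2}] only 2 remains possible at r4c8. So r4c8=2.
Step 23. [r7c2∈{1}] nothing but 1 survives at r7c2 ⇒ r7c2=1.
Step 24. [r6c7∈{8}] r6c7 has the single candidate 8, so r6c7=8.
Step 25. [r4c6∈{5}] r4c6 is down to just 5 ⇒ r4c6=5.
Step 26. [r5c4∈{7}] r5c4 is down to just 7. So r5c4=7.
Step 27. [r3c9∈{4}] r3c9's peers cover all but 4, so r3c9=4.
Step 28. [r7c3∈{4}] only 4 remains possible at r7c3, so r7c3=4.
Step 29. [r5c3∈{9}] r5c3's peers cover all but 9, so r5c3=9.
Step 30. [r1c7∈{7}] r1c7 is down to just 7, so r1c7=7.
Step 31. [r3c8∈{3}] only 3 remains possible at r3c8. So r3c8=3.
Step 32. [r9c1∈{3}] r9c1 is down to just 3. So r9c1=3.
Step 33. [r3c7∈{5}] r3c7 is down to just 5. So r3c7=5.
Step 34. [r4c3∈{6}] r4c3 is down to just 6 ⇒ r4c3=6.
Step 35. [r9c6∈{8}] r9c6 has the single candidate 8 ⇒ r9c6=8.
Step 36. [r3c1∈{2}] only 2 remains possible at r3c1. So r3c1=2.
Step 37. [r3c4∈{6}] r3c4's peers cover all but 6 ⇒ r3c4=6.
Step 38. [r9c2∈{7}] r9c2's peers cover all but 7. So r9c2=7.
Step 39. [r2c6∈{9}] r2c6 is down to just 9 ⇒ r2c6=9.

Answer: 8 6 3 2 5 4 7 9 1 / 5 4 1 3 7 9 6 8 2 / 2 9 7 6 8 1 5 3 4 / 7 3 6 8 4 5 1 2 9 / 4 8 9 7 1 2 3 5 6 / 1 2 5 9 3 6 8 4 7 / 6 1 4 5 9 3 2 7 8 / 9 5 8 1 2 7 4 6 3 / 3 7 2 4 6 8 9 1 5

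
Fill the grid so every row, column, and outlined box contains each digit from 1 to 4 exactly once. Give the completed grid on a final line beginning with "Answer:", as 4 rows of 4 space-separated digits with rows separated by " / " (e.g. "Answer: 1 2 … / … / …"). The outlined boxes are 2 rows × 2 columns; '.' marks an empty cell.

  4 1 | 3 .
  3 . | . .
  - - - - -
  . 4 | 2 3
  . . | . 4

Step 1. [r4c3∈{1}] r4c3 has the single candidate 1 ⇒ r4c3=1.
Step 2. [r2c2∈{2}] r2c2 is down to just 2, so r2c2=2.
Step 3. [r2c4∈{1}] nothing but 1 survives at r2c4. So r2c4=1.
Step 4. [r4c1∈{2}] only 2 remains possible at r4c1. So r4c1=2.
Step 5. [r4c2∈{3}] r4c2 is down to just 3, so r4c2=3.
Step 6. [r2c3∈{4}] nothing but 4 survives at r2c3. So r2c3=4.
Step 7. [r1c4∈{2}] r1c4's peers cover all but 2 ⇒ r1c4=2.
Step 8. [r3c1∈{1}] only 1 remains possible at r3c1 ⇒ r3c1=1.

Answer: 4 1 3 2 / 3 2 4 1 / 1 4 2 3 / 2 3 1 4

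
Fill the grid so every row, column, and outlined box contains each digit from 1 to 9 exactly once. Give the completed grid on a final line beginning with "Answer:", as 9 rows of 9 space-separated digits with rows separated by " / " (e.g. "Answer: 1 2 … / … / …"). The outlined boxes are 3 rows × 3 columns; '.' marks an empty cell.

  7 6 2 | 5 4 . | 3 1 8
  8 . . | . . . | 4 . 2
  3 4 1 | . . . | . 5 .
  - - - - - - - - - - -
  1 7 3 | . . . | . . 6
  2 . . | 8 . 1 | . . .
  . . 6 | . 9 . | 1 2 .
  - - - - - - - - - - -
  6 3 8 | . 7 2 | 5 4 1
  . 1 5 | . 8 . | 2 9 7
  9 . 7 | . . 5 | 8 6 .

Step 1. [r9c4∈{1,3,4}] across row 9, 4 lands solely at r9c4. So r9c4=4.
Step 2. [r2c4∈{1,3,6,7,9}] in col 4, 1 fits only at r2c4. So r2c4=1.
Step 3. [r3c7∈{6,7,9}] col 7 places 6 nowhere but r3c7, so r3c7=6.
Step 4. [r5c8∈{3,7}] col 8 places 3 nowhere but r5c8, so r5c8=3.
Step 5. [r6c1∈{4,5}] col 1 places 5 nowhere but r6c1, so r6c1=5.
Step 6. [r5c2∈{9}] only 9 remains possible at r5c2. So r5c2=9.
Step 7. [r1c6∈{9}] r1c6 has the single candidate 9, so r1c6=9.
Step 8. [r5c5∈{5,6}] r5c5 is the only open cell in row 5 admitting 6, so r5c5=6.
Step 9. [r2c6∈{3,6,7}] across row 2, 6 lands solely at r2c6. So r2c6=6.
Step 10. [r8c6∈{3}] r8c6 is down to just 3, so r8c6=3.
Step 11. [r6c9∈{4}] r6c9's peers cover all but 4 ⇒ r6c9=4.
Step 12. [r4c4∈{2}] only 2 remains possible at r4c4 ⇒ r4c4=2.
Step 13. [r6c6∈{7}] only 7 remains possible at r6c6 ⇒ r6c6=7.
Step 14. [r5c7∈{7}] nothing but 7 survives at r5c7 ⇒ r5c7=7.
Step 15. [r8c4∈{6}] nothing but 6 survives at r8c4. So r8c4=6.
Step 16. [r3c9∈{9}] only 9 remains possible at r3c9, so r3c9=9.
Step 17. [r3c4∈{7}] r3c4 is down to just 7. So r3c4=7.
Step 18. [r3c6∈{8}] r3c6's peers cover all but 8 ⇒ r3c6=8.
Step 19. [r9c9∈{3}] r9c9 is down to just 3, so r9c9=3.
Step 20. [r4c5∈{5}] only 5 remains possible at r4c5, so r4c5=5.
Step 21. [r5c3∈{4}] nothing but 4 survives at r5c3. So r5c3=4.
Step 22. [r6c4∈{3}] nothing but 3 survives at r6c4, so r6c4=3.
Step 23. [r6c2∈{8}] r6c2 has the single candidate 8 ⇒ r6c2=8.
Step 24. [r2c5∈{3}] r2c5's peers cover all but 3. So r2c5=3.
Step 25. [r4c6∈{4}] r4c6 is down to just 4. So r4c6=4.
Step 26. [r9c2∈{2}] r9c2's peers cover all but 2, so r9c2=2.
Step 27. [r2c8∈{7}] only 7 remains possible at r2c8 ⇒ r2c8=7.
Step 28. [r2c3∈{9}] r2c3 is down to just 9. So r2c3=9.
Step 29. [r7c4∈{9}] r7c4 is down to just 9, so r7c4=9.
Step 30. [r8c1∈{4}] nothing but 4 survives at r8c1. So r8c1=4.
Step 31. [r3c5∈{2}] nothing but 2 survives at r3c5 ⇒ r3c5=2.
Step 32. [r9c5∈{1}] r9c5's peers cover all but 1. So r9c5=1.
Step 33. [r2c2∈{5}] only 5 remains possible at r2c2 ⇒ r2c2=5.
Step 34. [r4c8∈{8}] r4c8's peers cover all but 8. So r4c8=8.
Step 35. [r5c9∈{5}] r5c9's peers cover all but 5. So r5c9=5.
Step 36. [r4c7∈{9}] r4c7's peers cover all but 9, so r4c7=9.

Answer: 7 6 2 5 4 9 3 1 8 / 8 5 9 1 3 6 4 7 2 / 3 4 1 7 2 8 6 5 9 / 1 7 3 2 5 4 9 8 6 / 2 9 4 8 6 1 7 3 5 / 5 8 6 3 9 7 1 2 4 / 6 3 8 9 7 2 5 4 1 / 4 1 5 6 8 3 2 9 7 / 9 2 7 4 1 5 8 6 3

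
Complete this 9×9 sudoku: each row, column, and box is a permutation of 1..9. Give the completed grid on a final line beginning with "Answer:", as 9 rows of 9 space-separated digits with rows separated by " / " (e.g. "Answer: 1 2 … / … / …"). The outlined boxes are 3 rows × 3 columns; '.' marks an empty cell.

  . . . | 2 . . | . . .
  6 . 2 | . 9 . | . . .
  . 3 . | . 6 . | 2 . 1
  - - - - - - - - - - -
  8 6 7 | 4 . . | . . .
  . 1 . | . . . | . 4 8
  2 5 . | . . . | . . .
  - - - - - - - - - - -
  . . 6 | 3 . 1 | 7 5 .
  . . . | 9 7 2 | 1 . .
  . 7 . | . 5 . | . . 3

Step 1. [r6c3∈{3,4,9}] row 6 places 4 nowhere but r6c3. So r6c3=4.
Step 2. [r2c4∈{1,5,7,8}] row 2 places 1 nowhere but r2c4. So r2c4=1.
Step 3. [r9c8∈{2,6,8,9}] row 9 places 2 nowhere but r9c8. So r9c8=2.
Step 4. [r7c2∈{2,4,8,9}] 2 has one home in row 7: r7c2 ⇒ r7c2=2.
Step 5. [r1c2∈{4,8,9}] in col 2, 9 fits only at r1c2, so r1c2=9.
Step 6. [r7c5∈{4,8}] across row 7, 8 lands solely at r7c5. So r7c5=8.
Step 7. [r1c5∈{3,4}] 4 has one home in col 5: r1c5. So r1c5=4.
Step 8. [r3c1∈{4,5,7}] 4 has one home in row 3: r3c1, so r3c1=4.
Step 9. [r2c2∈{8}] only 8 remains possible at r2c2 ⇒ r2c2=8.
Step 10. [r1c1∈{1,5,7}] in col 1, 7 fits only at r1c1 ⇒ r1c1=7.
Step 11. [r9c4∈{6}] only 6 remains possible at r9c4. So r9c4=6.
Step 12. [r7c1∈{9}] r7c1 is down to just 9. So r7c1=9.
Step 13. [r5c1∈{3}] r5c1 has the single candidate 3 ⇒ r5c1=3.
Step 14. [r9c7∈{4,8,9}] r9c7 is the only open cell in row 9 admitting 9. So r9c7=9.
Step 15. [r1c7∈{3,5,6,8}] r1c7 is the only open cell in col 7 admitting 8 ⇒ r1c7=8.
Step 16. [r3c3∈{5}] r3c3 is down to just 5 ⇒ r3c3=5.
Step 17. [r5c4∈{5,7}] across col 4, 5 lands solely at r5c4 ⇒ r5c4=5.
Step 18. [r5c6∈{6,7,9}] across row 5, 7 lands solely at r5c6. So r5c6=7.
Step 19. [r6c6∈{3,6,8,9}] col 6 places 6 nowhere but r6c6, so r6c6=6.
Step 20. [r6c7∈{3}] r6c7 is down to just 3. So r6c7=3.
Step 21. [r4c5∈{1,2,3}] across col 5, 3 lands solely at r4c5. So r4c5=3.
Step 22. [r3c8∈{7,9}] r3c8 is the only open cell in row 3 admitting 9, so r3c8=9.
Step 23. [r6c9∈{7,9}] 9 has one home in row 6: r6c9, so r6c9=9.
Step 24. [r2c9∈{4,5,7}] r2c9 is the only open cell in col 9 admitting 7. So r2c9=7.
Step 25. [r9c3∈{1,8}] 8 has one home in row 9: r9c3 ⇒ r9c3=8.
Step 26. [r2c8∈{3}] r2c8 has the single candidate 3, so r2c8=3.
Step 27. [r1c8∈{6}] r1c8 is down to just 6 ⇒ r1c8=6.
Step 28. [r1c9∈{5}] r1c9 has the single candidate 5. So r1c9=5.
Step 29. [r6c8∈{1,7}] in row 6, 7 fits only at r6c8. So r6c8=7.
Step 30. [r6c4∈{8}] r6c4's peers cover all but 8. So r6c4=8.
Step 31. [r7c9∈{4}] r7c9's peers cover all but 4 ⇒ r7c9=4.
Step 32. [r8c1∈{5}] r8c1 is down to just 5, so r8c1=5.
Step 33. [r8c9∈{6}] r8c9 is down to just 6 ⇒ r8c9=6.
Step 34. [r2c6∈{5}] r2c6 has the single candidate 5 ⇒ r2c6=5.
Step 35. [r4c7∈{5}] only 5 remains possible at r4c7 ⇒ r4c7=5.
Step 36. [r3c6∈{8}] r3c6's peers cover all but 8. So r3c6=8.
Step 37. [r9c1∈{1}] nothing but 1 survives at r9c1. So r9c1=1.
Step 38. [r4c6∈{9}] only 9 remains possible at r4c6, so r4c6=9.
Step 39. [r2c7∈{4}] r2c7 is down to just 4. So r2c7=4.
Step 40. [r9c6∈{4}] r9c6 has the single candidate 4 ⇒ r9c6=4.
Step 41. [r5c5∈{2}] r5c5 has the single candidate 2 ⇒ r5c5=2.
Step 42. [r8c2∈{4}] only 4 remains possible at r8c2. So r8c2=4.
Step 43. [r1c3∈{1}] r1c3 has the single candidate 1. So r1c3=1.
Step 44. [r5c7∈{6}] r5c7 has the single candidate 6 ⇒ r5c7=6.
Step 45. [r4c8∈{1}] only 1 remains possible at r4c8, so r4c8=1.
Step 46. [r6c5∈{1}] only 1 remains possible at r6c5 ⇒ r6c5=1.
Step 47. [r1c6∈{3}] r1c6 has the single candidate 3. So r1c6=3.
Step 48. [r5c3∈{9}] nothing but 9 survives at r5c3, so r5c3=9.
Step 49. [r8c8∈{8}] r8c8 is down to just 8. So r8c8=8.
Step 50. [r3c4∈{7}] nothing but 7 survives at r3c4 ⇒ r3c4=7.
Step 51. [r8c3∈{3}] r8c3 is down to just 3, so r8c3=3.
Step 52. [r4c9∈{2}] only 2 remains possible at r4c9, so r4c9=2.

Answer: 7 9 1 2 4 3 8 6 5 / 6 8 2 1 9 5 4 3 7 / 4 3 5 7 6 8 2 9 1 / 8 6 7 4 3 9 5 1 2 / 3 1 9 5 2 7 6 4 8 / 2 5 4 8 1 6 3 7 9 / 9 2 6 3 8 1 7 5 4 / 5 4 3 9 7 2 1 8 6 / 1 7 8 6 5 4 9 2 3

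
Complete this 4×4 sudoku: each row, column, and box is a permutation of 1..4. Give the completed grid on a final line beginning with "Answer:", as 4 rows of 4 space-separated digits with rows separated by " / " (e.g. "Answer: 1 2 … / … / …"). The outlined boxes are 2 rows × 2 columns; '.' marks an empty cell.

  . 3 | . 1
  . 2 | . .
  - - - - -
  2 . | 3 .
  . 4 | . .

Step 1. [r2c3∈{4}] r2c3 is down to just 4 ⇒ r2c3=4.
Step 2. [r4c3∈{1,2}] col 3 places 1 nowhere but r4c3. So r4c3=1.
Step 3. [r1c3∈{2}] r1c3 has the single candidate 2, so r1c3=2.
Step 4. [r1c1∈{4}] r1c1's peers cover all but 4. So r1c1=4.
Step 5. [r4c1∈{3}] only 3 remains possible at r4c1 ⇒ r4c1=3.
Step 6. [r3c4∈{4}] nothing but 4 survives at r3c4. So r3c4=4.
Step 7. [r2c4∈{3}] r2c4 is down to just 3 ⇒ r2c4=3.
Step 8. [r3c2∈{1}] only 1 remains possible at r3c2 ⇒ r3c2=1.
Step 9. [r2c1∈{1}] nothing but 1 survives at r2c1 ⇒ r2c1=1.
Step 10. [r4c4∈{2}] r4c4 is down to just 2, so r4c4=2.

Answer: 4 3 2 1 / 1 2 4 3 / 2 1 3 4 / 3 4 1 2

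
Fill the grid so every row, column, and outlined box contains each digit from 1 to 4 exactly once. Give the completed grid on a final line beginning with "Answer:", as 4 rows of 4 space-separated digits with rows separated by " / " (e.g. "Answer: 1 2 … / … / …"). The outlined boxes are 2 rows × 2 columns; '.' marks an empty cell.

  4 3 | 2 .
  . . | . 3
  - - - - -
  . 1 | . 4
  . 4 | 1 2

Step 1. [r3c1∈{2,3}] across row 3, 2 lands solely at r3c1, so r3c1=2.
Step 2. [r3c3∈{3}] nothing but 3 survives at r3c3. So r3c3=3.
Step 3. [r2c1∈{1}] only 1 remains possible at r2c1 ⇒ r2c1=1.
Step 4. [r4c1∈{3}] r4c1 is down to just 3, so r4c1=3.
Step 5. [r1c4∈{1}] r1c4 is down to just 1. So r1c4=1.
Step 6. [r2c3∈{4}] only 4 remains possible at r2c3 ⇒ r2c3=4.
Step 7. [r2c2∈{2}] only 2 remains possible at r2c2, so r2c2=2.

Answer: 4 3 2 1 / 1 2 4 3 / 2 1 3 4 / 3 4 1 2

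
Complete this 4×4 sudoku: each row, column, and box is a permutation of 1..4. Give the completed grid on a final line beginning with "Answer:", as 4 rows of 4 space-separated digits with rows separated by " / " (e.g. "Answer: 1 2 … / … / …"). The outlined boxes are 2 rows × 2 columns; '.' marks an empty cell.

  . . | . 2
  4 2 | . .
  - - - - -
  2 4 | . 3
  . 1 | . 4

Step 1. [r2c3∈{1,3}] row 2 places 3 nowhere but r2c3. So r2c3=3.
Step 2. [r1c1∈{1,3}] r1c1 is the only open cell in col 1 admitting 1. So r1c1=1.
Step 3. [r1c3∈{4}] r1c3 has the single candidate 4 ⇒ r1c3=4.
Step 4. [r4c3∈{2}] r4c3 is down to just 2 ⇒ r4c3=2.
Step 5. [r1c2∈{3}] r1c2 is down to just 3, so r1c2=3.
Step 6. [r4c1∈{3}] r4c1 is down to just 3, so r4c1=3.
Step 7. [r2c4∈{1}] r2c4 is down to just 1, so r2c4=1.
Step 8. [r3c3∈{1}] r3c3's peers cover all but 1, so r3c3=1.

Answer: 1 3 4 2 / 4 2 3 1 / 2 4 1 3 / 3 1 2 4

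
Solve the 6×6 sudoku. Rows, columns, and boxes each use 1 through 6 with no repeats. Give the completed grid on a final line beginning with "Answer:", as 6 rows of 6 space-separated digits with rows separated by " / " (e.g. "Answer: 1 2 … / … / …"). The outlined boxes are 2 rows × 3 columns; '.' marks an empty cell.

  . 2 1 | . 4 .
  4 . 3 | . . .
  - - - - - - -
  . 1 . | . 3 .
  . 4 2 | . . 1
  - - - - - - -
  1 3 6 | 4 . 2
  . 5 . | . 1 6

Step 1. [r1c1∈{5,6}] box 1 places 5 nowhere but r1c1 ⇒ r1c1=5.
Step 2. [r1c4∈{3,6}] across row 1, 6 lands solely at r1c4. So r1c4=6.
Step 3. [r4c4∈{5}] r4c4's peers cover all but 5 ⇒ r4c4=5.
Step 4. [r2c5∈{2,5}] in col 5, 2 fits only at r2c5 ⇒ r2c5=2.
Step 5. [r3c1∈{6}] nothing but 6 survives at r3c1. So r3c1=6.
Step 6. [r2c4∈{1}] r2c4 has the single candidate 1 ⇒ r2c4=1.
Step 7. [r2c6∈{5}] only 5 remains possible at r2c6 ⇒ r2c6=5.
Step 8. [r3c4∈{2}] only 2 remains possible at r3c4 ⇒ r3c4=2.
Step 9. [r3c6∈{4}] r3c6 has the single candidate 4. So r3c6=4.
Step 10. [r4c5∈{6}] r4c5's peers cover all but 6, so r4c5=6.
Step 11. [r1c6∈{3}] r1c6's peers cover all but 3, so r1c6=3.
Step 12. [r3c3∈{5}] only 5 remains possible at r3c3 ⇒ r3c3=5.
Step 13. [r2c2∈{6}] nothing but 6 survives at r2c2. So r2c2=6.
Step 14. [r6c1∈{2}] r6c1 has the single candidate 2. So r6c1=2.
Step 15. [r5c5∈{5}] r5c5 has the single candidate 5 ⇒ r5c5=5.
Step 16. [r4c1∈{3}] r4c1 has the single candidate 3. So r4c1=3.
Step 17. [r6c4∈{3}] nothing but 3 survives at r6c4. So r6c4=3.
Step 18. [r6c3∈{4}] r6c3 has the single candidate 4. So r6c3=4.

Answer: 5 2 1 6 4 3 / 4 6 3 1 2 5 / 6 1 5 2 3 4 / 3 4 2 5 6 1 / 1 3 6 4 5 2 / 2 5 4 3 1 6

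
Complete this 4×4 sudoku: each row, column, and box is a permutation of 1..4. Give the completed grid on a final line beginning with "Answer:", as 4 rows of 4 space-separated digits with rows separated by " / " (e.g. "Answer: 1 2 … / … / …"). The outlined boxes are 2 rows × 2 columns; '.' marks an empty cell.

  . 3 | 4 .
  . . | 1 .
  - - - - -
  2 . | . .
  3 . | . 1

Step 1. [r3c4∈{3,4}] col 4 places 4 nowhere but r3c4 ⇒ r3c4=4.
Step 2. [r2c2∈{2,4}] across col 2, 2 lands solely at r2c2 ⇒ r2c2=2.
Step 3. [r1c1∈{1}] r1c1's peers cover all but 1 ⇒ r1c1=1.
Step 4. [r2c1∈{4}] r2c1's peers cover all but 4. So r2c1=4.
Step 5. [r3c3∈{3}] nothing but 3 survives at r3c3. So r3c3=3.
Step 6. [r2c4∈{3}] only 3 remains possible at r2c4, so r2c4=3.
Step 7. [r4c2∈{4}] nothing but 4 survives at r4c2, so r4c2=4.
Step 8. [r1c4∈{2}] r1c4 has the single candidate 2, so r1c4=2.
Step 9. [r4c3∈{2}] only 2 remains possible at r4c3 ⇒ r4c3=2.
Step 10. [r3c2∈{1}] r3c2 is down to just 1. So r3c2=1.

Answer: 1 3 4 2 / 4 2 1 3 / 2 1 3 4 / 3 4 2 1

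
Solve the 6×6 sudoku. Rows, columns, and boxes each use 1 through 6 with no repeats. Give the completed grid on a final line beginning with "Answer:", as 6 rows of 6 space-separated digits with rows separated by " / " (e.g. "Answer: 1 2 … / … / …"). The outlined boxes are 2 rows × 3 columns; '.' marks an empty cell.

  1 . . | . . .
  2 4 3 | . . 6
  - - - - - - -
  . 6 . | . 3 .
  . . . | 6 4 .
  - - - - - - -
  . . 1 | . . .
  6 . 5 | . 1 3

Step 1. [r2c5∈{5}] r2c5 is down to just 5. So r2c5=5.
Step 2. [r5c1∈{3,4}] 4 has one home in box 5: r5c1, so r5c1=4.
Step 3. [r3c1∈{5}] only 5 remains possible at r3c1. So r3c1=5.
Step 4. [r1c5∈{2}] only 2 remains possible at r1c5, so r1c5=2.
Step 5. [r4c3∈{2}] r4c3's peers cover all but 2, so r4c3=2.
Step 6. [r5c4∈{2,5}] in col 4, 5 fits only at r5c4 ⇒ r5c4=5.
Step 7. [r5c6∈{2}] only 2 remains possible at r5c6. So r5c6=2.
Step 8. [r4c2∈{1,3}] col 2 places 1 nowhere but r4c2. So r4c2=1.
Step 9. [r2c4∈{1}] r2c4's peers cover all but 1. So r2c4=1.
Step 10. [r1c6∈{4}] nothing but 4 survives at r1c6 ⇒ r1c6=4.
Step 11. [r1c3∈{6}] only 6 remains possible at r1c3, so r1c3=6.
Step 12. [r1c2∈{5}] r1c2's peers cover all but 5 ⇒ r1c2=5.
Step 13. [r1c4∈{3}] only 3 remains possible at r1c4. So r1c4=3.
Step 14. [r6c4∈{4}] nothing but 4 survives at r6c4, so r6c4=4.
Step 15. [r5c5∈{6}] r5c5 is down to just 6 ⇒ r5c5=6.
Step 16. [r5c2∈{3}] r5c2's peers cover all but 3, so r5c2=3.
Step 17. [r3c6∈{1}] only 1 remains possible at r3c6 ⇒ r3c6=1.
Step 18. [r3c3∈{4}] only 4 remains possible at r3c3. So r3c3=4.
Step 19. [r4c6∈{5}] only 5 remains possible at r4c6, so r4c6=5.
Step 20. [r6c2∈{2}] r6c2 has the single candidate 2 ⇒ r6c2=2.
Step 21. [r3c4∈{2}] r3c4's peers cover all but 2 ⇒ r3c4=2.
Step 22. [r4c1∈{3}] r4c1's peers cover all but 3 ⇒ r4c1=3.

Answer: 1 5 6 3 2 4 / 2 4 3 1 5 6 / 5 6 4 2 3 1 / 3 1 2 6 4 5 / 4 3 1 5 6 2 / 6 2 5 4 1 3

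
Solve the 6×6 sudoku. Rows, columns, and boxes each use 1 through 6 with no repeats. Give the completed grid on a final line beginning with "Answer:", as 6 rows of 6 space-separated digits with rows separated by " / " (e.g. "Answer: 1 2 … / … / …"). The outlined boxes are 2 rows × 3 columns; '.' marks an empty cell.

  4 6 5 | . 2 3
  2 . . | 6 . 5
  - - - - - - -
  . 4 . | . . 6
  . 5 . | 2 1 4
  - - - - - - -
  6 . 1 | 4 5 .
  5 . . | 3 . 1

Step 1. [r2c3∈{3}] only 3 remains possible at r2c3. So r2c3=3.
Step 2. [r6c2∈{2}] r6c2's peers cover all but 2. So r6c2=2.
Step 3. [r3c5∈{3}] r3c5 is down to just 3 ⇒ r3c5=3.
Step 4. [r2c2∈{1}] r2c2 is down to just 1 ⇒ r2c2=1.
Step 5. [r3c4∈{5}] only 5 remains possible at r3c4 ⇒ r3c4=5.
Step 6. [r5c6∈{2}] only 2 remains possible at r5c6 ⇒ r5c6=2.
Step 7. [r3c1∈{1}] r3c1 has the single candidate 1. So r3c1=1.
Step 8. [r6c5∈{6}] r6c5 has the single candidate 6 ⇒ r6c5=6.
Step 9. [r4c3∈{6}] only 6 remains possible at r4c3 ⇒ r4c3=6.
Step 10. [r3c3∈{2}] r3c3 has the single candidate 2, so r3c3=2.
Step 11. [r6c3∈{4}] r6c3 has the single candidate 4, so r6c3=4.
Step 12. [r4c1∈{3}] nothing but 3 survives at r4c1. So r4c1=3.
Step 13. [r1c4∈{1}] r1c4 has the single candidate 1. So r1c4=1.
Step 14. [r2c5∈{4}] r2c5 is down to just 4. So r2c5=4.
Step 15. [r5c2∈{3}] r5c2 is down to just 3. So r5c2=3.

Answer: 4 6 5 1 2 3 / 2 1 3 6 4 5 / 1 4 2 5 3 6 / 3 5 6 2 1 4 / 6 3 1 4 5 2 / 5 2 4 3 6 1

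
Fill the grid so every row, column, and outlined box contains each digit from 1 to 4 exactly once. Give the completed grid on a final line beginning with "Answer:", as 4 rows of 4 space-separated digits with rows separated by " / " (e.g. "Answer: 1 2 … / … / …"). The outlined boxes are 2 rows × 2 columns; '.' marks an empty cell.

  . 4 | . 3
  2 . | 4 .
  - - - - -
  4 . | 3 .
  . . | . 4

Step 1. [r1c1∈{1}] r1c1's peers cover all but 1. So r1c1=1.
Step 2. [r4c3∈{1,2}] in col 3, 1 fits only at r4c3 ⇒ r4c3=1.
Step 3. [r4c2∈{2,3}] 2 has one home in row 4: r4c2. So r4c2=2.
Step 4. [r3c2∈{1}] only 1 remains possible at r3c2 ⇒ r3c2=1.
Step 5. [r2c4∈{1}] nothing but 1 survives at r2c4. So r2c4=1.
Step 6. [r1c3∈{2}] r1c3 is down to just 2, so r1c3=2.
Step 7. [r2c2∈{3}] r2c2 is down to just 3, so r2c2=3.
Step 8. [r4c1∈{3}] r4c1 is down to just 3 ⇒ r4c1=3.
Step 9. [r3c4∈{2}] r3c4's peers cover all but 2. So r3c4=2.

Answer: 1 4 2 3 / 2 3 4 1 / 4 1 3 2 / 3 2 1 4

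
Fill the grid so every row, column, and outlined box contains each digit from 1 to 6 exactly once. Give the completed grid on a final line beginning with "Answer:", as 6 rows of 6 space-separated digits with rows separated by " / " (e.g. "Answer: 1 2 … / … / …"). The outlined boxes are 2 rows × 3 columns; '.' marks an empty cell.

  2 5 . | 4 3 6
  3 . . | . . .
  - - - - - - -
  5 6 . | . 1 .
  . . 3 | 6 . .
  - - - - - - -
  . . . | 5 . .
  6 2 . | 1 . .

Step 1. [r6c5∈{4}] r6c5 has the single candidate 4, so r6c5=4.
Step 2. [r2c6∈{1,2,5}] r2c6 is the only open cell in col 6 admitting 1. So r2c6=1.
Step 3. [r3c3∈{2,4}] in col 3, 2 fits only at r3c3 ⇒ r3c3=2.
Step 4. [r4c6∈{2,4,5}] 5 has one home in col 6: r4c6. So r4c6=5.
Step 5. [r5c2∈{1,3,4}] in col 2, 3 fits only at r5c2 ⇒ r5c2=3.
Step 6. [r2c2∈{4}] r2c2 is down to just 4, so r2c2=4.
Step 7. [r4c5∈{2}] only 2 remains possible at r4c5 ⇒ r4c5=2.
Step 8. [r5c3∈{1,4}] r5c3 is the only open cell in col 3 admitting 4 ⇒ r5c3=4.
Step 9. [r3c6∈{3,4}] row 3 places 4 nowhere but r3c6. So r3c6=4.
Step 10. [r5c1∈{1}] r5c1 has the single candidate 1. So r5c1=1.
Step 11. [r5c6∈{2}] only 2 remains possible at r5c6 ⇒ r5c6=2.
Step 12. [r1c3∈{1}] nothing but 1 survives at r1c3. So r1c3=1.
Step 13. [r4c1∈{4}] r4c1 is down to just 4, so r4c1=4.
Step 14. [r2c3∈{6}] r2c3's peers cover all but 6 ⇒ r2c3=6.
Step 15. [r4c2∈{1}] nothing but 1 survives at r4c2. So r4c2=1.
Step 16. [r2c4∈{2}] nothing but 2 survives at r2c4, so r2c4=2.
Step 17. [r6c6∈{3}] r6c6 has the single candidate 3. So r6c6=3.
Step 18. [r6c3∈{5}] r6c3's peers cover all but 5, so r6c3=5.
Step 19. [r2c5∈{5}] r2c5 has the single candidate 5 ⇒ r2c5=5.
Step 20. [r3c4∈{3}] r3c4's peers cover all but 3, so r3c4=3.
Step 21. [r5c5∈{6}] nothing but 6 survives at r5c5, so r5c5=6.

Answer: 2 5 1 4 3 6 / 3 4 6 2 5 1 / 5 6 2 3 1 4 / 4 1 3 6 2 5 / 1 3 4 5 6 2 / 6 2 5 1 4 3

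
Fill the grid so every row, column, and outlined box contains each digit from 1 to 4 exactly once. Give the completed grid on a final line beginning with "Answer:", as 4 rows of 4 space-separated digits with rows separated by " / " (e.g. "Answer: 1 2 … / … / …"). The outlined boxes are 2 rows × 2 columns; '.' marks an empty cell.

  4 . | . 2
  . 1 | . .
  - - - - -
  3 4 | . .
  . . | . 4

Step 1. [r4c3∈{1,2,3}] row 4 places 3 nowhere but r4c3 ⇒ r4c3=3.
Step 2. [r2c1∈{2}] nothing but 2 survives at r2c1, so r2c1=2.
Step 3. [r1c3∈{1}] only 1 remains possible at r1c3. So r1c3=1.
Step 4. [r4c1∈{1}] nothing but 1 survives at r4c1, so r4c1=1.
Step 5. [r3c3∈{2}] r3c3 is down to just 2 ⇒ r3c3=2.
Step 6. [r3c4∈{1}] r3c4 is down to just 1, so r3c4=1.
Step 7. [r4c2∈{2}] nothing but 2 survives at r4c2 ⇒ r4c2=2.
Step 8. [r2c4∈{3}] r2c4 has the single candidate 3 ⇒ r2c4=3.
Step 9. [r1c2∈{3}] r1c2 has the single candidate 3. So r1c2=3.
Step 10. [r2c3∈{4}] r2c3 is down to just 4, so r2c3=4.

Answer: 4 3 1 2 / 2 1 4 3 / 3 4 2 1 / 1 2 3 4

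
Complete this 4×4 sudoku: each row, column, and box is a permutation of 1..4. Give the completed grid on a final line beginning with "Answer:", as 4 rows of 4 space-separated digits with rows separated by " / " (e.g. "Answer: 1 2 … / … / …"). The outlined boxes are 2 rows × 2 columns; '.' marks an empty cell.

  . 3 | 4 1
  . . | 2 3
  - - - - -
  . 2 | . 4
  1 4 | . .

Step 1. [r3c3∈{1,3}] across row 3, 1 lands solely at r3c3. So r3c3=1.
Step 2. [r4c4∈{2}] only 2 remains possible at r4c4 ⇒ r4c4=2.
Step 3. [r3c1∈{3}] only 3 remains possible at r3c1, so r3c1=3.
Step 4. [r2c1∈{4}] nothing but 4 survives at r2c1. So r2c1=4.
Step 5. [r1c1∈{2}] r1c1's peers cover all but 2, so r1c1=2.
Step 6. [r4c3∈{3}] r4c3's peers cover all but 3, so r4c3=3.
Step 7. [r2c2∈{1}] r2c2's peers cover all but 1 ⇒ r2c2=1.

Answer: 2 3 4 1 / 4 1 2 3 / 3 2 1 4 / 1 4 3 2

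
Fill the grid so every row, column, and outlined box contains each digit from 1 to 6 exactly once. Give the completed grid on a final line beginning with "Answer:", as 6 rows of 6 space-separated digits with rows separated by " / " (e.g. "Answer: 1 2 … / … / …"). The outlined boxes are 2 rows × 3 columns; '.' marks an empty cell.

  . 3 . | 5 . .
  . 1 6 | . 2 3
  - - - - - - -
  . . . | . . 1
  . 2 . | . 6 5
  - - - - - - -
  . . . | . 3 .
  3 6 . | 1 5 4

Step 1. [r3c5∈{4}] nothing but 4 survives at r3c5, so r3c5=4.
Step 2. [r5c6∈{2,6}] 2 has one home in col 6: r5c6 ⇒ r5c6=2.
Step 3. [r3c2∈{5}] r3c2 has the single candidate 5. So r3c2=5.
Step 4. [r5c3∈{1,4,5}] in col 3, 5 fits only at r5c3. So r5c3=5.
Step 5. [r4c3∈{1,3,4}] 1 has one home in col 3: r4c3 ⇒ r4c3=1.
Step 6. [r1c3∈{2,4}] across col 3, 4 lands solely at r1c3. So r1c3=4.
Step 7. [r5c2∈{4}] r5c2 has the single candidate 4, so r5c2=4.
Step 8. [r3c3∈{3}] r3c3 has the single candidate 3, so r3c3=3.
Step 9. [r2c4∈{4}] r2c4 is down to just 4, so r2c4=4.
Step 10. [r3c4∈{2}] nothing but 2 survives at r3c4. So r3c4=2.
Step 11. [r4c4∈{3}] only 3 remains possible at r4c4 ⇒ r4c4=3.
Step 12. [r5c4∈{6}] r5c4's peers cover all but 6 ⇒ r5c4=6.
Step 13. [r1c1∈{2}] r1c1 is down to just 2, so r1c1=2.
Step 14. [r2c1∈{5}] r2c1 has the single candidate 5, so r2c1=5.
Step 15. [r1c5∈{1}] only 1 remains possible at r1c5, so r1c5=1.
Step 16. [r3c1∈{6}] r3c1's peers cover all but 6, so r3c1=6.
Step 17. [r4c1∈{4}] r4c1 is down to just 4 ⇒ r4c1=4.
Step 18. [r1c6∈{6}] r1c6 is down to just 6, so r1c6=6.
Step 19. [r5c1∈{1}] nothing but 1 survives at r5c1, so r5c1=1.
Step 20. [r6c3∈{2}] only 2 remains possible at r6c3. So r6c3=2.

Answer: 2 3 4 5 1 6 / 5 1 6 4 2 3 / 6 5 3 2 4 1 / 4 2 1 3 6 5 / 1 4 5 6 3 2 / 3 6 2 1 5 4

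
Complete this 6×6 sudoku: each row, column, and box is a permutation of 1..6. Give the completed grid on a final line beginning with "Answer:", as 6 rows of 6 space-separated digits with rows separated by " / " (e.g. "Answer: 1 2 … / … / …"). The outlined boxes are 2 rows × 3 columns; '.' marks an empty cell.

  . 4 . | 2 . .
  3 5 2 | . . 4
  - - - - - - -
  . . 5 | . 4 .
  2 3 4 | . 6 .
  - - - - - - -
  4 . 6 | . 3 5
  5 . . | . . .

Step 1. [r5c4∈{1}] r5c4's peers cover all but 1. So r5c4=1.
Step 2. [r1c3∈{1}] r1c3 has the single candidate 1, so r1c3=1.
Step 3. [r3c1∈{1,6}] col 1 places 1 nowhere but r3c1. So r3c1=1.
Step 4. [r3c6∈{2,3}] row 3 places 2 nowhere but r3c6. So r3c6=2.
Step 5. [r6c6∈{6}] nothing but 6 survives at r6c6. So r6c6=6.
Step 6. [r6c2∈{1,2}] row 6 places 1 nowhere but r6c2 ⇒ r6c2=1.
Step 7. [r1c5∈{5}] nothing but 5 survives at r1c5. So r1c5=5.
Step 8. [r1c6∈{3}] r1c6 is down to just 3 ⇒ r1c6=3.
Step 9. [r4c4∈{5}] only 5 remains possible at r4c4, so r4c4=5.
Step 10. [r6c5∈{2}] r6c5 has the single candidate 2 ⇒ r6c5=2.
Step 11. [r1c1∈{6}] r1c1 is down to just 6. So r1c1=6.
Step 12. [r3c4∈{3}] r3c4 has the single candidate 3 ⇒ r3c4=3.
Step 13. [r2c4∈{6}] nothing but 6 survives at r2c4 ⇒ r2c4=6.
Step 14. [r6c4∈{4}] only 4 remains possible at r6c4. So r6c4=4.
Step 15. [r4c6∈{1}] r4c6 has the single candidate 1 ⇒ r4c6=1.
Step 16. [r2c5∈{1}] r2c5 is down to just 1, so r2c5=1.
Step 17. [r3c2∈{6}] r3c2 has the single candidate 6. So r3c2=6.
Step 18. [r6c3∈{3}] r6c3's peers cover all but 3 ⇒ r6c3=3.
Step 19. [r5c2∈{2}] nothing but 2 survives at r5c2. So r5c2=2.

Answer: 6 4 1 2 5 3 / 3 5 2 6 1 4 / 1 6 5 3 4 2 / 2 3 4 5 6 1 / 4 2 6 1 3 5 / 5 1 3 4 2 6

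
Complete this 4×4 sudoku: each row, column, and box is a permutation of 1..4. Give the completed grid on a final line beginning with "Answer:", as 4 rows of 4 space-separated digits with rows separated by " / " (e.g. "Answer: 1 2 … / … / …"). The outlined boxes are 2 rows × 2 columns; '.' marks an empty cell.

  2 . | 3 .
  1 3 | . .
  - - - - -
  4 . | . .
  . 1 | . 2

Step 1. [r2c4∈{4}] r2c4 is down to just 4 ⇒ r2c4=4.
Step 2. [r1c4∈{1}] r1c4 is down to just 1. So r1c4=1.
Step 3. [r2c3∈{2}] nothing but 2 survives at r2c3 ⇒ r2c3=2.
Step 4. [r3c2∈{2}] only 2 remains possible at r3c2, so r3c2=2.
Step 5. [r1c2∈{4}] r1c2 has the single candidate 4. So r1c2=4.
Step 6. [r3c3∈{1}] only 1 remains possible at r3c3, so r3c3=1.
Step 7. [r4c3∈{4}] r4c3 has the single candidate 4, so r4c3=4.
Step 8. [r4c1∈{3}] nothing but 3 survives at r4c1. So r4c1=3.
Step 9. [r3c4∈{3}] r3c4 has the single candidate 3. So r3c4=3.

Answer: 2 4 3 1 / 1 3 2 4 / 4 2 1 3 / 3 1 4 2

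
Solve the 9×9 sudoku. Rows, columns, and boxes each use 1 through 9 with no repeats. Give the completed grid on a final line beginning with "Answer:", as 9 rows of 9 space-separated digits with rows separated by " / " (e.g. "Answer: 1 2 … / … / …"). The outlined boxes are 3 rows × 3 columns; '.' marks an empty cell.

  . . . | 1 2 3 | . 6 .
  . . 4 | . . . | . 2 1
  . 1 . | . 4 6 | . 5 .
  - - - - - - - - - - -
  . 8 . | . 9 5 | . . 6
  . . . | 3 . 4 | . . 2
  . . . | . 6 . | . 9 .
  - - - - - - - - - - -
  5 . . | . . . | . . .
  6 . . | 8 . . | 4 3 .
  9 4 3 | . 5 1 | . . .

Step 1. [r8c5∈{7}] nothing but 7 survives at r8c5. So r8c5=7.
Step 2. [r7c3∈{1,2,7,8}] 8 has one home in box 7: r7c3, so r7c3=8.
Step 3. [r7c2∈{2,7}] across box 7, 7 lands solely at r7c2 ⇒ r7c2=7.
Step 4. [r7c9∈{9}] nothing but 9 survives at r7c9, so r7c9=9.
Step 5. [r7c6∈{2}] r7c6 has the single candidate 2 ⇒ r7c6=2.
Step 6. [r5c3∈{1,5,6,7,9}] col 3 places 6 nowhere but r5c3. So r5c3=6.
Step 7. [r5c5∈{1,8}] in col 5, 1 fits only at r5c5. So r5c5=1.
Step 8. [r5c1∈{7}] nothing but 7 survives at r5c1 ⇒ r5c1=7.
Step 9. [r1c1∈{8}] r1c1 is down to just 8. So r1c1=8.
Step 10. [r2c1∈{3}] r2c1's peers cover all but 3. So r2c1=3.
Step 11. [r4c7∈{1,3,7}] across row 4, 3 lands solely at r4c7, so r4c7=3.
Step 12. [r4c8∈{1,4,7}] across col 8, 4 lands solely at r4c8, so r4c8=4.
Step 13. [r6c7∈{1,5,7,8}] across box 6, 1 lands solely at r6c7. So r6c7=1.
Step 14. [r6c9∈{5,7,8}] box 6 places 7 nowhere but r6c9, so r6c9=7.
Step 15. [r2c6∈{7,8,9}] across col 6, 7 lands solely at r2c6 ⇒ r2c6=7.
Step 16. [r6c4∈{2}] r6c4 has the single candidate 2. So r6c4=2.
Step 17. [r9c9∈{8}] r9c9's peers cover all but 8 ⇒ r9c9=8.
Step 18. [r3c7∈{7,8,9}] row 3 places 8 nowhere but r3c7 ⇒ r3c7=8.
Step 19. [r3c3∈{2,7,9}] across row 3, 7 lands solely at r3c3 ⇒ r3c3=7.
Step 20. [r1c3∈{5,9}] across col 3, 9 lands solely at r1c3. So r1c3=9.
Step 21. [r1c2∈{5}] r1c2 is down to just 5, so r1c2=5.
Step 22. [r9c4∈{6}] r9c4's peers cover all but 6. So r9c4=6.
Step 23. [r8c3∈{1,2}] in row 8, 1 fits only at r8c3 ⇒ r8c3=1.
Step 24. [r2c4∈{5,9}] row 2 places 5 nowhere but r2c4, so r2c4=5.
Step 25. [r3c1∈{2}] r3c1 is down to just 2, so r3c1=2.
Step 26. [r9c8∈{7}] r9c8's peers cover all but 7. So r9c8=7.
Step 27. [r5c7∈{5}] r5c7 has the single candidate 5. So r5c7=5.
Step 28. [r1c9∈{4}] r1c9's peers cover all but 4 ⇒ r1c9=4.
Step 29. [r5c2∈{9}] only 9 remains possible at r5c2, so r5c2=9.
Step 30. [r5c8∈{8}] r5c8 has the single candidate 8. So r5c8=8.
Step 31. [r4c4∈{7}] only 7 remains possible at r4c4, so r4c4=7.
Step 32. [r7c5∈{3}] nothing but 3 survives at r7c5 ⇒ r7c5=3.
Step 33. [r2c5∈{8}] r2c5's peers cover all but 8. So r2c5=8.
Step 34. [r8c6∈{9}] r8c6 has the single candidate 9, so r8c6=9.
Step 35. [r3c9∈{3}] r3c9 has the single candidate 3 ⇒ r3c9=3.
Step 36. [r6c6∈{8}] r6c6 has the single candidate 8 ⇒ r6c6=8.
Step 37. [r4c3∈{2}] nothing but 2 survives at r4c3. So r4c3=2.
Step 38. [r2c7∈{9}] r2c7's peers cover all but 9. So r2c7=9.
Step 39. [r6c1∈{4}] r6c1's peers cover all but 4, so r6c1=4.
Step 40. [r4c1∈{1}] r4c1's peers cover all but 1 ⇒ r4c1=1.
Step 41. [r8c9∈{5}] r8c9's peers cover all but 5, so r8c9=5.
Step 42. [r8c2∈{2}] r8c2 is down to just 2 ⇒ r8c2=2.
Step 43. [r7c8∈{1}] r7c8 has the single candidate 1. So r7c8=1.
Step 44. [r3c4∈{9}] r3c4's peers cover all but 9 ⇒ r3c4=9.
Step 45. [r7c4∈{4}] only 4 remains possible at r7c4 ⇒ r7c4=4.
Step 46. [r7c7∈{6}] r7c7 is down to just 6, so r7c7=6.
Step 47. [r1c7∈{7}] nothing but 7 survives at r1c7, so r1c7=7.
Step 48. [r2c2∈{6}] only 6 remains possible at r2c2. So r2c2=6.
Step 49. [r6c3∈{5}] nothing but 5 survives at r6c3 ⇒ r6c3=5.
Step 50. [r6c2∈{3}] r6c2 has the single candidate 3. So r6c2=3.
Step 51. [r9c7∈{2}] nothing but 2 survives at r9c7, so r9c7=2.

Answer: 8 5 9 1 2 3 7 6 4 / 3 6 4 5 8 7 9 2 1 / 2 1 7 9 4 6 8 5 3 / 1 8 2 7 9 5 3 4 6 / 7 9 6 3 1 4 5 8 2 / 4 3 5 2 6 8 1 9 7 / 5 7 8 4 3 2 6 1 9 / 6 2 1 8 7 9 4 3 5 / 9 4 3 6 5 1 2 7 8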